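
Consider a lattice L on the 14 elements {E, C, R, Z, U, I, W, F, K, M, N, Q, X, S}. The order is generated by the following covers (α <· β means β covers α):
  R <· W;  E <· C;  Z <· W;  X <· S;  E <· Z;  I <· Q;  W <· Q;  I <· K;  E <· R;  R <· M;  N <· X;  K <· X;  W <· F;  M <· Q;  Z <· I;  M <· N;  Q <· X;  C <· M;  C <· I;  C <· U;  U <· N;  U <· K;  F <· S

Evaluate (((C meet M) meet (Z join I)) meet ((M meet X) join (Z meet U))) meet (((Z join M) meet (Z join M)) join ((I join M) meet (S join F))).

C ∧ M = C
Z ∨ I = I
C ∧ I = C
M ∧ X = M
Z ∧ U = E
M ∨ E = M
C ∧ M = C
Z ∨ M = Q
Z ∨ M = Q
Q ∧ Q = Q
I ∨ M = Q
S ∨ F = S
Q ∧ S = Q
Q ∨ Q = Q
C ∧ Q = C

C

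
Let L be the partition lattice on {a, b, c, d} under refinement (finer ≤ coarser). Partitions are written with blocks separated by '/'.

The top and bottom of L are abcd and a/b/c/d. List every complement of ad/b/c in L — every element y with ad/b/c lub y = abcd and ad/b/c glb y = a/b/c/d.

Need y with ad/b/c ∨ y = abcd and ad/b/c ∧ y = a/b/c/d.
Checking each element gives: a/bcd, ab/cd, abc/d, ac/bd.

a/bcd, ab/cd, abc/d, ac/bd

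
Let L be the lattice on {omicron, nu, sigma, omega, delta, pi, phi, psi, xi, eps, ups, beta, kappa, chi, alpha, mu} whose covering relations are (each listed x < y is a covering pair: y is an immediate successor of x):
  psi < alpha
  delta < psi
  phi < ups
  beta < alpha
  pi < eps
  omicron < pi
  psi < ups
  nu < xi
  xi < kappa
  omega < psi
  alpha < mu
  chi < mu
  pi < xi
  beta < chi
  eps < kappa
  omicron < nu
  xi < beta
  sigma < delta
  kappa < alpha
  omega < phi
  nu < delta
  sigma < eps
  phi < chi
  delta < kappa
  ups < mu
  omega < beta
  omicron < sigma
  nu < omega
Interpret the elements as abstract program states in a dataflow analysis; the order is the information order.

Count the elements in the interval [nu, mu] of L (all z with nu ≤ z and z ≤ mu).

12

The interval [nu, mu] = {alpha, beta, chi, delta, kappa, mu, nu, omega, phi, psi, ups, xi}, which has 12 elements.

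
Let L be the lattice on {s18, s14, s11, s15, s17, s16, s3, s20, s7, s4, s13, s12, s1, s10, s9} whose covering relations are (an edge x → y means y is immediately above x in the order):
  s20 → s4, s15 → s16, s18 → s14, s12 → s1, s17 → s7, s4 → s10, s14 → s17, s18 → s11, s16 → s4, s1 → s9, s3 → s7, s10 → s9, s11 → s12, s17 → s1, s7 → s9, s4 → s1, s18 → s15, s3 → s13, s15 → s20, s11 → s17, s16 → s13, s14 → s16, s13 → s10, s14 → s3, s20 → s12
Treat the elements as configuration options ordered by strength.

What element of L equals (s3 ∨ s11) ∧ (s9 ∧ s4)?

s14

s3 ∨ s11 = s7
s9 ∧ s4 = s4
s7 ∧ s4 = s14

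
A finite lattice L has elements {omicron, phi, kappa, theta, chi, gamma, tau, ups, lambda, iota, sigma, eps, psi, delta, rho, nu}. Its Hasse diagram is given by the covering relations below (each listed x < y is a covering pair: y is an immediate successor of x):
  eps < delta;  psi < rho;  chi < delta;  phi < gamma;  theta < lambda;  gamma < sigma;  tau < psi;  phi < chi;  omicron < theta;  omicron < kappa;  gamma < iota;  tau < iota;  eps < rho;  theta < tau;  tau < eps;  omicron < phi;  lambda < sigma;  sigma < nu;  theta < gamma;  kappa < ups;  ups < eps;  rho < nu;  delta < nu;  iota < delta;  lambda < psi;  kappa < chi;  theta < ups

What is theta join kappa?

ups

Common upper bounds of {theta, kappa}: delta, eps, nu, rho, ups.
The least among these is ups.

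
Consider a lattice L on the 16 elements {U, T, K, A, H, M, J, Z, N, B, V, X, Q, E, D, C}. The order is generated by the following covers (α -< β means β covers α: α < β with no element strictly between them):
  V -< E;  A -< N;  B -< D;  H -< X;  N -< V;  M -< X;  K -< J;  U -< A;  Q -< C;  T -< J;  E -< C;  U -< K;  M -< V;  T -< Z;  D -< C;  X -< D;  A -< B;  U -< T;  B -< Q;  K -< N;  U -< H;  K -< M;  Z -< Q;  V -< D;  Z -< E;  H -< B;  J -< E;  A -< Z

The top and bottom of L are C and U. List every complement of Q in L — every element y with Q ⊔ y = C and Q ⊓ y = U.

K, M

Need y with Q ∨ y = C and Q ∧ y = U.
Checking each element gives: K, M.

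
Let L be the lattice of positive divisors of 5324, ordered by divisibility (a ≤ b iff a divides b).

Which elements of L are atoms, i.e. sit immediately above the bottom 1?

The atoms are exactly the elements that cover 1: 11, 2.

11, 2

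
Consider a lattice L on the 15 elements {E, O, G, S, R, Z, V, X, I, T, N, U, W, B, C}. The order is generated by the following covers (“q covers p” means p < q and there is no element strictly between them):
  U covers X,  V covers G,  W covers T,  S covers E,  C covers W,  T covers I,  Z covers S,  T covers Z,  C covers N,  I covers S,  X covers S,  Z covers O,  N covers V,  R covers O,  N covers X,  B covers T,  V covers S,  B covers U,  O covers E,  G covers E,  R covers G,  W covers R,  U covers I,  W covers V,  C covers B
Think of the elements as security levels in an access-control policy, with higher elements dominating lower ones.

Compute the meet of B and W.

T

Common lower bounds of {B, W}: E, I, O, S, T, Z.
The greatest among these is T.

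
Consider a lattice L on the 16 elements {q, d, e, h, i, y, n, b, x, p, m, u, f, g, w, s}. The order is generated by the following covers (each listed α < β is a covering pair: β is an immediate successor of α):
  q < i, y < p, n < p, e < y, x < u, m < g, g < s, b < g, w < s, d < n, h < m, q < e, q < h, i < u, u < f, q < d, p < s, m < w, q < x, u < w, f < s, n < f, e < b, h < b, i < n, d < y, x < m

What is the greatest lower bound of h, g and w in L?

h

Common lower bounds of {h, g, w}: h, q.
The greatest among these is h.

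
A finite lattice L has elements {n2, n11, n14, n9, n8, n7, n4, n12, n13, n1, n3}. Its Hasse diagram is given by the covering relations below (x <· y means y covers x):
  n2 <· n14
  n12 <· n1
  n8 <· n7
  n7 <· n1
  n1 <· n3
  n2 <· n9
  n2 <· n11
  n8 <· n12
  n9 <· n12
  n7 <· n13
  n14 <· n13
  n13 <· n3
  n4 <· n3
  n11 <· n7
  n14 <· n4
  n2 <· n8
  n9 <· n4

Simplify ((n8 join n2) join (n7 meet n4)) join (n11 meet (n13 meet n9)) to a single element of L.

n8 ∨ n2 = n8
n7 ∧ n4 = n2
n8 ∨ n2 = n8
n13 ∧ n9 = n2
n11 ∧ n2 = n2
n8 ∨ n2 = n8

n8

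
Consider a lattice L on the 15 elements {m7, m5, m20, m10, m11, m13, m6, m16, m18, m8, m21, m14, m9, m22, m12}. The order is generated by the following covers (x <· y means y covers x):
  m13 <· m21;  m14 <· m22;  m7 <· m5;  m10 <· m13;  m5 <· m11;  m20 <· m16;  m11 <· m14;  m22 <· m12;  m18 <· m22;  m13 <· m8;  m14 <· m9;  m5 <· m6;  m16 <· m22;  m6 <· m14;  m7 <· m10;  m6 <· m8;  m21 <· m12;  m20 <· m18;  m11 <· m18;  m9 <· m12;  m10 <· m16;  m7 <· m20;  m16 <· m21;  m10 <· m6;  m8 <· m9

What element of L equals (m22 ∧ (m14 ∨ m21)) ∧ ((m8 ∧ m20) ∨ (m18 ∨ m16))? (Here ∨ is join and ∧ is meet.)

m14 ∨ m21 = m12
m22 ∧ m12 = m22
m8 ∧ m20 = m7
m18 ∨ m16 = m22
m7 ∨ m22 = m22
m22 ∧ m22 = m22

m22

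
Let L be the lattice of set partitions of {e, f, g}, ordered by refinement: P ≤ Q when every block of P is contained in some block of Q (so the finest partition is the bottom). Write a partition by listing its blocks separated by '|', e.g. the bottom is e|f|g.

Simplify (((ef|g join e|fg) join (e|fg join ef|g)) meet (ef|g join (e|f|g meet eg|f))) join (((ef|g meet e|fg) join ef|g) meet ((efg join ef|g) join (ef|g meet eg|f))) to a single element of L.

ef|g

ef|g ∨ e|fg = efg
e|fg ∨ ef|g = efg
efg ∨ efg = efg
e|f|g ∧ eg|f = e|f|g
ef|g ∨ e|f|g = ef|g
efg ∧ ef|g = ef|g
ef|g ∧ e|fg = e|f|g
e|f|g ∨ ef|g = ef|g
efg ∨ ef|g = efg
ef|g ∧ eg|f = e|f|g
efg ∨ e|f|g = efg
ef|g ∧ efg = ef|g
ef|g ∨ ef|g = ef|g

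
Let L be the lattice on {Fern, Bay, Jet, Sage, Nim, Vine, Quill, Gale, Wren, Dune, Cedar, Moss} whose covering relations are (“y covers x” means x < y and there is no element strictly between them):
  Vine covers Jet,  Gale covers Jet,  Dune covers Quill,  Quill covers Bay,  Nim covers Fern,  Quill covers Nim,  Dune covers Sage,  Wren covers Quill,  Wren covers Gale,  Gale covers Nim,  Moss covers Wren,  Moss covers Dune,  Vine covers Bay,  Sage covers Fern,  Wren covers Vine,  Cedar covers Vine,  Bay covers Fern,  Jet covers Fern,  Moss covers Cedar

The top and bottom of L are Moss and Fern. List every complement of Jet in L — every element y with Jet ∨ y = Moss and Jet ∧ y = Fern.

Dune, Sage

Need y with Jet ∨ y = Moss and Jet ∧ y = Fern.
Checking each element gives: Dune, Sage.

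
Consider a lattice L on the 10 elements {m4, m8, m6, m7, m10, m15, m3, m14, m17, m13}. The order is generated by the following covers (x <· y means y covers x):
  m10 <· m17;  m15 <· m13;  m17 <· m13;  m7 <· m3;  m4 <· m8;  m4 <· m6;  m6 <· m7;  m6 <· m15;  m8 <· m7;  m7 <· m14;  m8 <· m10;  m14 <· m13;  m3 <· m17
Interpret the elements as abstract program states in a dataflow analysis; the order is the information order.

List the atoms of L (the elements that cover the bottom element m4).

The atoms are exactly the elements that cover m4: m6, m8.

m6, m8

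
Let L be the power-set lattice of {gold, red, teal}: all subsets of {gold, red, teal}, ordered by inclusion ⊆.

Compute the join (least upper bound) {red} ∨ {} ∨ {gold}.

{gold,red}

Under ⊆, join is union: {red} ∪ {} ∪ {gold} = {gold,red}.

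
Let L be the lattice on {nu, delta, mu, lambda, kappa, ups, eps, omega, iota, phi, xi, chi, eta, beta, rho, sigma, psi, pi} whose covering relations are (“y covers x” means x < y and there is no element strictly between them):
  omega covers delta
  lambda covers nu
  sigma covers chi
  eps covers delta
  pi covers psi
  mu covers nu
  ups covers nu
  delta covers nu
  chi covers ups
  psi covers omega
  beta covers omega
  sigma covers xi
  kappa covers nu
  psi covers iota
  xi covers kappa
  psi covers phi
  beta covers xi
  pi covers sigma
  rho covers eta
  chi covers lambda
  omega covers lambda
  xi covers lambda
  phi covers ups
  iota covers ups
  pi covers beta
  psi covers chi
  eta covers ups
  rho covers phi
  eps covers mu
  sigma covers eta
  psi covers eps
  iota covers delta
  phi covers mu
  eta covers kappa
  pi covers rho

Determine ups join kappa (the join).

Common upper bounds of {ups, kappa}: eta, pi, rho, sigma.
The least among these is eta.

eta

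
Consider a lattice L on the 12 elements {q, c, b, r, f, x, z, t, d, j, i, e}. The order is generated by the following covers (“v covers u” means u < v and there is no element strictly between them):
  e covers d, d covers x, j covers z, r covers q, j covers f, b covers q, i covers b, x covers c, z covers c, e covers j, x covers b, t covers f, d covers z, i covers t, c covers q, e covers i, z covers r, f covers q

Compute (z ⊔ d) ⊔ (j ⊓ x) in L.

z ∨ d = d
j ∧ x = c
d ∨ c = d

d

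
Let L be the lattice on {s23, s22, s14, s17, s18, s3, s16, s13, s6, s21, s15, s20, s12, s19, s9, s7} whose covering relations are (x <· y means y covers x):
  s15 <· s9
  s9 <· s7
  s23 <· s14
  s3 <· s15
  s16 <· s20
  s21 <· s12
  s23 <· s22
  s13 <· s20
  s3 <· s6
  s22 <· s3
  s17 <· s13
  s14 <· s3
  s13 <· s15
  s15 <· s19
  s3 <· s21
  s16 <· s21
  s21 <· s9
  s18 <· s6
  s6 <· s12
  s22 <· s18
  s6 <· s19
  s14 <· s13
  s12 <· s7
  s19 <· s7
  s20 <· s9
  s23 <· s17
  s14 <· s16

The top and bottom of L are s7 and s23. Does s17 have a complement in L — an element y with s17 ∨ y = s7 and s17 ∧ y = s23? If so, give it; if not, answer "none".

s12

Need y with s17 ∨ y = s7 and s17 ∧ y = s23.
Checking each element gives: s12.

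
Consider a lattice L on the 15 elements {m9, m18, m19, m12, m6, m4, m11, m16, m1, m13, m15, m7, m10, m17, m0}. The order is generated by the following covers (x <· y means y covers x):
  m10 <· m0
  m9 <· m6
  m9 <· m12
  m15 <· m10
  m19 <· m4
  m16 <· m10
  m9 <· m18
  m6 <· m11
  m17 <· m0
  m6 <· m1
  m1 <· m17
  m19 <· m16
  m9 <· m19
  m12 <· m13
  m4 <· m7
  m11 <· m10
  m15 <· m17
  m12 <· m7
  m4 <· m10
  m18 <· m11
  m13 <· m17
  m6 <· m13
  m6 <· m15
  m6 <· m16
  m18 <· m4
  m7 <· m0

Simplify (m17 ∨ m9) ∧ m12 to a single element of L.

m17 ∨ m9 = m17
m17 ∧ m12 = m12

m12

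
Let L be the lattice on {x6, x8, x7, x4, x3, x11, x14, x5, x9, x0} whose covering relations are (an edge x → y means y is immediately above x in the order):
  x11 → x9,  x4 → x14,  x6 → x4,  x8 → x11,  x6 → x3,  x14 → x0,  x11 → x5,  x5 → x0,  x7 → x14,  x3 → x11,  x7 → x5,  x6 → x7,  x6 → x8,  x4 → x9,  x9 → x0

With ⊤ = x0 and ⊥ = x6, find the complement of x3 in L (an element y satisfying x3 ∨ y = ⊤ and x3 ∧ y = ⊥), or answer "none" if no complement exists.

x14

Need y with x3 ∨ y = x0 and x3 ∧ y = x6.
Checking each element gives: x14.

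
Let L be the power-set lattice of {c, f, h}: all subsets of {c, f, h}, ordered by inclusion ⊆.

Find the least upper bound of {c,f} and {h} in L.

Under ⊆, join is union: {c,f} ∪ {h} = {c,f,h}.

{c,f,h}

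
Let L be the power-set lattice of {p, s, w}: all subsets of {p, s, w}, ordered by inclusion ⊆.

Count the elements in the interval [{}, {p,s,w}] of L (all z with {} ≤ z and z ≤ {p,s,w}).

8

The interval [{}, {p,s,w}] = {{p,s,w}, {p,s}, {p,w}, {p}, {s,w}, {s}, {w}, {}}, which has 8 elements.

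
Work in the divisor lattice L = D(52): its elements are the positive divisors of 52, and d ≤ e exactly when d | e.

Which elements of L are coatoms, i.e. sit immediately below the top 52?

The coatoms are exactly the elements covered by 52: 26, 4.

26, 4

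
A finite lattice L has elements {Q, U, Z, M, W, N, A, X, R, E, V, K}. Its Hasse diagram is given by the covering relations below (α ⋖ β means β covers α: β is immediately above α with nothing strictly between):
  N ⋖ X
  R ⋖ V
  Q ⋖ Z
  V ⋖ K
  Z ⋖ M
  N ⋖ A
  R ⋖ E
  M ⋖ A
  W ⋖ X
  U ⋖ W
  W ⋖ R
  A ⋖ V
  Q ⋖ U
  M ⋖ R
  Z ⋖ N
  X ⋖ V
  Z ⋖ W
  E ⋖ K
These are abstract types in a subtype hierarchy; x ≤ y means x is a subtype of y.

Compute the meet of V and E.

R

Common lower bounds of {V, E}: M, Q, R, U, W, Z.
The greatest among these is R.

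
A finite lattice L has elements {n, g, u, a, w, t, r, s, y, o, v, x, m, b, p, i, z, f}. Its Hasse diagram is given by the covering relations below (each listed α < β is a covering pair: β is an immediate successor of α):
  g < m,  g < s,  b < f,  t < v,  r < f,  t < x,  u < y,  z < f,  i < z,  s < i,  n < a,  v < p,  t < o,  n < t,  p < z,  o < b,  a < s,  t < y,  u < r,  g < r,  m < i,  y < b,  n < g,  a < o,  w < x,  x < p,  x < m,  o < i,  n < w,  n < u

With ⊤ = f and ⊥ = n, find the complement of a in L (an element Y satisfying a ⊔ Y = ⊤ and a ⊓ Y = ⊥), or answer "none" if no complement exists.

r

Need Y with a ∨ Y = f and a ∧ Y = n.
Checking each element gives: r.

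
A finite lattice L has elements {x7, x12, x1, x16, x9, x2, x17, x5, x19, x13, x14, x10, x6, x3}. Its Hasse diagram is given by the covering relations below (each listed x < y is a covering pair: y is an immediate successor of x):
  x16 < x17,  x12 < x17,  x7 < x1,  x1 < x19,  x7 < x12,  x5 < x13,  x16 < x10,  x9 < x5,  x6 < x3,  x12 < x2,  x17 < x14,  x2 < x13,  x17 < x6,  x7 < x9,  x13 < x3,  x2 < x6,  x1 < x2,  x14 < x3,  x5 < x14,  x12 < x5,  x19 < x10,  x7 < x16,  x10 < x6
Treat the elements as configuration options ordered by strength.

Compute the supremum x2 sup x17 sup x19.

Common upper bounds of {x2, x17, x19}: x3, x6.
The least among these is x6.

x6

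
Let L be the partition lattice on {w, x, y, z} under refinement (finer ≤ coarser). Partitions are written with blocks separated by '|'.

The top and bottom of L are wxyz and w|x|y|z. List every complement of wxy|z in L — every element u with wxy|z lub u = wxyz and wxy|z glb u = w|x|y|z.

wz|x|y, w|xz|y, w|x|yz

Need u with wxy|z ∨ u = wxyz and wxy|z ∧ u = w|x|y|z.
Checking each element gives: wz|x|y, w|xz|y, w|x|yz.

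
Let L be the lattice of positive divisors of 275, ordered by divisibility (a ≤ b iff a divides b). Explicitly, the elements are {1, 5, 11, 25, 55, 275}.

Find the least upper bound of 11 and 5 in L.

Common upper bounds of {11, 5}: 275, 55.
The least among these is 55.

55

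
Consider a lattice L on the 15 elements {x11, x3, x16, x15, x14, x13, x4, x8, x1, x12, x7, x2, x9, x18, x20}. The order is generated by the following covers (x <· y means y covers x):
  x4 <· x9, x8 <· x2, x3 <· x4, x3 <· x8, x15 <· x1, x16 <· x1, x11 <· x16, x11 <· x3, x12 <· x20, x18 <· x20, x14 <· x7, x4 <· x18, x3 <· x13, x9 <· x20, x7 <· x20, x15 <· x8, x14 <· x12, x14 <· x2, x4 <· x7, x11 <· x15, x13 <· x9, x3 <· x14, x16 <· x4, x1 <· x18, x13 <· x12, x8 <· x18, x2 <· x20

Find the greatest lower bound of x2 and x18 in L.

Common lower bounds of {x2, x18}: x11, x15, x3, x8.
The greatest among these is x8.

x8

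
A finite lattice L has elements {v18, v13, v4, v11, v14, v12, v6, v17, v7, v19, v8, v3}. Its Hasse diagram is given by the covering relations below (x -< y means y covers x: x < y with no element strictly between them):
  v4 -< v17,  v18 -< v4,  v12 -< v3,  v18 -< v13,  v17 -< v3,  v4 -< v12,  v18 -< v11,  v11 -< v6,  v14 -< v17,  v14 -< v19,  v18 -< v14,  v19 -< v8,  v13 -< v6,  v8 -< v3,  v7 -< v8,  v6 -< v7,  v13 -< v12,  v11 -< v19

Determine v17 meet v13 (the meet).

v18

Common lower bounds of {v17, v13}: v18.
The greatest among these is v18.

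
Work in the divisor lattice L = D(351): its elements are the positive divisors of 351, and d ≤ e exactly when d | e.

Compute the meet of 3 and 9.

3

Common lower bounds of {3, 9}: 1, 3.
The greatest among these is 3.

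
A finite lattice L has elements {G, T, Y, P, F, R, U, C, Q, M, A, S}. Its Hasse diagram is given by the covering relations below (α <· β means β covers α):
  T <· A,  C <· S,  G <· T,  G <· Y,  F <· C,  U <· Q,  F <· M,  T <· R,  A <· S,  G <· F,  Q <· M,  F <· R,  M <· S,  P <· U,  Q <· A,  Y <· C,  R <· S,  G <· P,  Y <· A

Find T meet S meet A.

T

Common lower bounds of {T, S, A}: G, T.
The greatest among these is T.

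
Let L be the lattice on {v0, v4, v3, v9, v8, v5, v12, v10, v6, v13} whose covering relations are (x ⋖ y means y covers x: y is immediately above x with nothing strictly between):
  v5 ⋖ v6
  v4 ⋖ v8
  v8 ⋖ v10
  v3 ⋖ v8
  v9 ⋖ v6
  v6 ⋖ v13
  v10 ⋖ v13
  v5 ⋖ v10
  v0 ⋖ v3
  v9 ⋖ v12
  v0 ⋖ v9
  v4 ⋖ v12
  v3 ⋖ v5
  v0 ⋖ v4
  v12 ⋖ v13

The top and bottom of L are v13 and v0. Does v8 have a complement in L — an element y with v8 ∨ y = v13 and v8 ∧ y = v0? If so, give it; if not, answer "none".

v9

Need y with v8 ∨ y = v13 and v8 ∧ y = v0.
Checking each element gives: v9.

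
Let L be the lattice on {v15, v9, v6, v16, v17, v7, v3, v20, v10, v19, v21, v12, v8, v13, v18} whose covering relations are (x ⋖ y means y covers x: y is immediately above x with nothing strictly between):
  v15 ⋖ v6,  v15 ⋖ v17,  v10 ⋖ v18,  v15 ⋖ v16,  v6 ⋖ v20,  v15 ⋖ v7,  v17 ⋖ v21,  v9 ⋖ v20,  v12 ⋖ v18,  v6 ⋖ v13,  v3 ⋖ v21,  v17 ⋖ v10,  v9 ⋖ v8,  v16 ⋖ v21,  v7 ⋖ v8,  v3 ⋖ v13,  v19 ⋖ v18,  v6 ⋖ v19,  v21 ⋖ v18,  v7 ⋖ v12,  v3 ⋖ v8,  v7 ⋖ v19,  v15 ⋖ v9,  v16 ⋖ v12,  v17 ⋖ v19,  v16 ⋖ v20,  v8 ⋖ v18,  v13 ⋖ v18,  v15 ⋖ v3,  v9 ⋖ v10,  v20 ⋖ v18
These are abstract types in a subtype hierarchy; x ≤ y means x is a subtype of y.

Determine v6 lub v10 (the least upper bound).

Common upper bounds of {v6, v10}: v18.
The least among these is v18.

v18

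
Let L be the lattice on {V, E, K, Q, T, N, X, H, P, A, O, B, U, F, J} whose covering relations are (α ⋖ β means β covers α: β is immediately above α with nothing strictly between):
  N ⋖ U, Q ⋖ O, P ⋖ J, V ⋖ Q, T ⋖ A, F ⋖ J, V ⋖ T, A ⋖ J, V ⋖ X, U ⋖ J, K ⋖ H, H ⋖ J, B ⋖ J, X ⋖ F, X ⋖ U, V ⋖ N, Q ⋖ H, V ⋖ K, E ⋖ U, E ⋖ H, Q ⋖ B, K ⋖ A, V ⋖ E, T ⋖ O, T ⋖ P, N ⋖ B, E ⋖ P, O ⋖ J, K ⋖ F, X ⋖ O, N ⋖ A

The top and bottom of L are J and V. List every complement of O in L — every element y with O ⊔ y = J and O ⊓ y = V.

Need y with O ∨ y = J and O ∧ y = V.
Checking each element gives: E, K, N.

E, K, N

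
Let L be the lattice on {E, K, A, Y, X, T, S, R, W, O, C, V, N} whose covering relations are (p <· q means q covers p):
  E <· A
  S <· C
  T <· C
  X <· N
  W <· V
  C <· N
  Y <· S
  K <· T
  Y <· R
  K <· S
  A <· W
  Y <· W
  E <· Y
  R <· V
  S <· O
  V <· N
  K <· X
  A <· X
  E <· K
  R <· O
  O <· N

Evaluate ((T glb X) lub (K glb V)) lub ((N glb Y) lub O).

O

T ∧ X = K
K ∧ V = E
K ∨ E = K
N ∧ Y = Y
Y ∨ O = O
K ∨ O = O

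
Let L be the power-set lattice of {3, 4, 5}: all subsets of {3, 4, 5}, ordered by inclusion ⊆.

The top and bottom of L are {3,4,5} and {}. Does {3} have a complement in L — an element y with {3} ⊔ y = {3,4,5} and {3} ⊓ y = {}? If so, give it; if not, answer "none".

Need y with {3} ∨ y = {3,4,5} and {3} ∧ y = {}.
Checking each element gives: {4,5}.

{4,5}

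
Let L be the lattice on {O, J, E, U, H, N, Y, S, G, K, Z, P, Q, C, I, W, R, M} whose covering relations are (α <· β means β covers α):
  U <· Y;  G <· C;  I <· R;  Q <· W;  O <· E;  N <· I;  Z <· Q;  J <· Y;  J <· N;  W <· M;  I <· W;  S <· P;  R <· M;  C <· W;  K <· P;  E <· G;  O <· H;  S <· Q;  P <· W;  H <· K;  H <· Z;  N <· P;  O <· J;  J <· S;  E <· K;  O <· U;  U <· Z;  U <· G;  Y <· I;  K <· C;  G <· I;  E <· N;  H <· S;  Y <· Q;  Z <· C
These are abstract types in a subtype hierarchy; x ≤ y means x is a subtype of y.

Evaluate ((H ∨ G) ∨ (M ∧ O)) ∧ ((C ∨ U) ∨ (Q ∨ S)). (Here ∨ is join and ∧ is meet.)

H ∨ G = C
M ∧ O = O
C ∨ O = C
C ∨ U = C
Q ∨ S = Q
C ∨ Q = W
C ∧ W = C

C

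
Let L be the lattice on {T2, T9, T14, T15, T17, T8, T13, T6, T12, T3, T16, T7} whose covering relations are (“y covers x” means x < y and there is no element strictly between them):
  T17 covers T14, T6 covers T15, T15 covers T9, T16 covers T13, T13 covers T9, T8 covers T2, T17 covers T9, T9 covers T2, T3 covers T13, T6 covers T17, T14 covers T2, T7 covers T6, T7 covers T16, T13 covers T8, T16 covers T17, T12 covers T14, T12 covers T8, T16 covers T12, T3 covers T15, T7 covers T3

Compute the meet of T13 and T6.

T9

Common lower bounds of {T13, T6}: T2, T9.
The greatest among these is T9.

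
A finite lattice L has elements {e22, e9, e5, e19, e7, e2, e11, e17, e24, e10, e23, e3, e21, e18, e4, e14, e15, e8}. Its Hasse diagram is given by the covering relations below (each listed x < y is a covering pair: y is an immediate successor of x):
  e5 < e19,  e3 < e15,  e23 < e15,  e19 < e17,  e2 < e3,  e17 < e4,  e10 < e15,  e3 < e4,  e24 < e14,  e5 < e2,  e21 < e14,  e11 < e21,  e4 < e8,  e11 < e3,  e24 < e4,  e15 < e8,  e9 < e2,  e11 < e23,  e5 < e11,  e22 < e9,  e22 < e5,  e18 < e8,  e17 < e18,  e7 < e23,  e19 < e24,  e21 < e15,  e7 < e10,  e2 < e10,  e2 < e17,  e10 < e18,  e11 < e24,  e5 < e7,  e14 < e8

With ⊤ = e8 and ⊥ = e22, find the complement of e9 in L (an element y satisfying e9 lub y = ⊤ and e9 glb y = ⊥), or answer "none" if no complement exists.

e14

Need y with e9 ∨ y = e8 and e9 ∧ y = e22.
Checking each element gives: e14.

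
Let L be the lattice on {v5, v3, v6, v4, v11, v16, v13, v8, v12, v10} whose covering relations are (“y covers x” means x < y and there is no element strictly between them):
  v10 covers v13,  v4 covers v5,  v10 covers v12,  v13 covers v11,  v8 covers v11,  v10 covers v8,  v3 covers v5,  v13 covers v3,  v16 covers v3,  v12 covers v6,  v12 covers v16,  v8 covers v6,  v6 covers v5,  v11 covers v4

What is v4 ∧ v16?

v5

Common lower bounds of {v4, v16}: v5.
The greatest among these is v5.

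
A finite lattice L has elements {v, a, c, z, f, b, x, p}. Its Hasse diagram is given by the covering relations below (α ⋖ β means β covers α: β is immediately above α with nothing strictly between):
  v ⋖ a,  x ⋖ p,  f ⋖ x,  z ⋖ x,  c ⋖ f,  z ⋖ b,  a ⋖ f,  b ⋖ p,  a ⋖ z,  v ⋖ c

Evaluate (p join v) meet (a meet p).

p ∨ v = p
a ∧ p = a
p ∧ a = a

a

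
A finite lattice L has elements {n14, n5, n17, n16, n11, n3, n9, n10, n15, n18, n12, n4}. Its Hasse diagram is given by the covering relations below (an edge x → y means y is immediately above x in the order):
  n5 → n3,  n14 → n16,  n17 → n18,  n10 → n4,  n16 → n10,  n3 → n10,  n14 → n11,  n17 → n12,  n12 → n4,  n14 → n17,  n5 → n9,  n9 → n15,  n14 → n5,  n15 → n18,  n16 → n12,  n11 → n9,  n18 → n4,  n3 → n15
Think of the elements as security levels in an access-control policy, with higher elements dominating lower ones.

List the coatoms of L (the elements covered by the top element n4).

n10, n12, n18

The coatoms are exactly the elements covered by n4: n10, n12, n18.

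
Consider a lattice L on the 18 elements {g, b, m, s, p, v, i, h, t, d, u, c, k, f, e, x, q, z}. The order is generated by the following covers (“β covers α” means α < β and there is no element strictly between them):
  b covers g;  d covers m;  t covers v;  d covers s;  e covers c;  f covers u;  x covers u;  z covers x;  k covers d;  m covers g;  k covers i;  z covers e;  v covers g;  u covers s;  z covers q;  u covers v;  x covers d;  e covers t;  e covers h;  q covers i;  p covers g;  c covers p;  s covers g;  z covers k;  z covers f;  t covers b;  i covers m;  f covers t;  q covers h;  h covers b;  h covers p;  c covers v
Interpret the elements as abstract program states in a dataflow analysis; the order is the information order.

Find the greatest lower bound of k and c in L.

Common lower bounds of {k, c}: g.
The greatest among these is g.

g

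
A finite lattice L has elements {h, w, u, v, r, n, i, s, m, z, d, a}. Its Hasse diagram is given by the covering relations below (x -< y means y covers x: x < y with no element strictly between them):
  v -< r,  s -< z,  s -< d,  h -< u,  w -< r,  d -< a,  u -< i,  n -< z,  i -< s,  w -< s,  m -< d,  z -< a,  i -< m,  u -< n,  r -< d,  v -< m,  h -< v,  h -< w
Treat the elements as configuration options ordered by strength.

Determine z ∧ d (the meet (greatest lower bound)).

Common lower bounds of {z, d}: h, i, s, u, w.
The greatest among these is s.

s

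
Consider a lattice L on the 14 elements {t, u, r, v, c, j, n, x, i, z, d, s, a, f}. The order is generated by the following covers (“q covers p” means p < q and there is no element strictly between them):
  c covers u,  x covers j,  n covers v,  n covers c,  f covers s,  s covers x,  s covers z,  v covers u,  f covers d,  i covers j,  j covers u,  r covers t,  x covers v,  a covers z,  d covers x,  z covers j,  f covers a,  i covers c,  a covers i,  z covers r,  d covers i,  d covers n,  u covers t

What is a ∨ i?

Common upper bounds of {a, i}: a, f.
The least among these is a.

a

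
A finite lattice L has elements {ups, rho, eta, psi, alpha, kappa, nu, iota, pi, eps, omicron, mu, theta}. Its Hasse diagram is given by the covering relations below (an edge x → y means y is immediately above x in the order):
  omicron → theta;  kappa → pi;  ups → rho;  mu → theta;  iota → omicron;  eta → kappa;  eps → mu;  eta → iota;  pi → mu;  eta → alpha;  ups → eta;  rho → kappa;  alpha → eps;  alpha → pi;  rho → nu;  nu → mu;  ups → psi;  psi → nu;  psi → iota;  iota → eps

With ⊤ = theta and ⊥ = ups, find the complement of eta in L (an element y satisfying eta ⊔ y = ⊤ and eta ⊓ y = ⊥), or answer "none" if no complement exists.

none

For every candidate y, either eta ∨ y ≠ theta or eta ∧ y ≠ ups; no complement exists.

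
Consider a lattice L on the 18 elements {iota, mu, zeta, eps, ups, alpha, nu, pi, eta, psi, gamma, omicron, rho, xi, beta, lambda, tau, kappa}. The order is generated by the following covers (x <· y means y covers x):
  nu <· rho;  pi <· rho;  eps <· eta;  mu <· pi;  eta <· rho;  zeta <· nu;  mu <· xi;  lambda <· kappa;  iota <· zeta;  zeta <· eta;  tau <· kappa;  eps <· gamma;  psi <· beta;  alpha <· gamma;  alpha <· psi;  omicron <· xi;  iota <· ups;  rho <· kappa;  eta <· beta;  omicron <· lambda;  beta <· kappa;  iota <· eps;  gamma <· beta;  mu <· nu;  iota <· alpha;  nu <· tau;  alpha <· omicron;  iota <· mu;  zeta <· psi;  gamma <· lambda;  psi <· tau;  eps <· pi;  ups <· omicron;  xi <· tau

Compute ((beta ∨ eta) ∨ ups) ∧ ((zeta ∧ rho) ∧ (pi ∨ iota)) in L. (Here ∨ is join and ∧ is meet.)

iota

beta ∨ eta = beta
beta ∨ ups = kappa
zeta ∧ rho = zeta
pi ∨ iota = pi
zeta ∧ pi = iota
kappa ∧ iota = iota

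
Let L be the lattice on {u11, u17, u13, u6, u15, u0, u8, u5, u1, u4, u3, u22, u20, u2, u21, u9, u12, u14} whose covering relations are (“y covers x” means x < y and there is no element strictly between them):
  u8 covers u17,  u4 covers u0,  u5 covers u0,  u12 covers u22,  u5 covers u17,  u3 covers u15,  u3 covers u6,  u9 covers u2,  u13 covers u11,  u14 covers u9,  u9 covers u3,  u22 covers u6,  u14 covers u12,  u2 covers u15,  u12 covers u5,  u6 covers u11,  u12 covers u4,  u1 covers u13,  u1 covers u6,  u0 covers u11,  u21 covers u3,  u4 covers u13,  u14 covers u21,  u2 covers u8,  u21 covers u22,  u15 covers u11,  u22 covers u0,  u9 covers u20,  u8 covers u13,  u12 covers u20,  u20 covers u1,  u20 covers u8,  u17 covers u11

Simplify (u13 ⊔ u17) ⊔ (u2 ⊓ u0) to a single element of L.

u13 ∨ u17 = u8
u2 ∧ u0 = u11
u8 ∨ u11 = u8

u8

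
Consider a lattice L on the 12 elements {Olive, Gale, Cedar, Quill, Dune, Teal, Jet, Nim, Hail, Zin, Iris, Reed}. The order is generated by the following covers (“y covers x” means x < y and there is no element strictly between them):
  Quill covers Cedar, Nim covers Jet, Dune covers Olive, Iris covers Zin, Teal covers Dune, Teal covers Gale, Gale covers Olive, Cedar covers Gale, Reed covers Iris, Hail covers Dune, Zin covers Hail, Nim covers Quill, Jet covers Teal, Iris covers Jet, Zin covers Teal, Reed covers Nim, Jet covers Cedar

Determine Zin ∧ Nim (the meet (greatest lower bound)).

Common lower bounds of {Zin, Nim}: Dune, Gale, Olive, Teal.
The greatest among these is Teal.

Teal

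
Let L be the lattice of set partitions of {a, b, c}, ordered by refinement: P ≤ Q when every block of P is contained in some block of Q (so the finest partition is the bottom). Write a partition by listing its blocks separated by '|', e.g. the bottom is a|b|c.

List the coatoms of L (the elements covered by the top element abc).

ab|c, ac|b, a|bc

The coatoms are exactly the elements covered by abc: ab|c, ac|b, a|bc.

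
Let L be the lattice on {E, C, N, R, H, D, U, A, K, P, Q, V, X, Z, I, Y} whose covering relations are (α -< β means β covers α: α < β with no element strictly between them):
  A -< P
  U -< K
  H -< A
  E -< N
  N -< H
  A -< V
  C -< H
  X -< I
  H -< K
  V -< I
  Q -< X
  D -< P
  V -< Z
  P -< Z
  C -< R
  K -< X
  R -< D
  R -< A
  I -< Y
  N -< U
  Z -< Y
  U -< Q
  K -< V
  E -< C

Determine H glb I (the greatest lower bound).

H

Common lower bounds of {H, I}: C, E, H, N.
The greatest among these is H.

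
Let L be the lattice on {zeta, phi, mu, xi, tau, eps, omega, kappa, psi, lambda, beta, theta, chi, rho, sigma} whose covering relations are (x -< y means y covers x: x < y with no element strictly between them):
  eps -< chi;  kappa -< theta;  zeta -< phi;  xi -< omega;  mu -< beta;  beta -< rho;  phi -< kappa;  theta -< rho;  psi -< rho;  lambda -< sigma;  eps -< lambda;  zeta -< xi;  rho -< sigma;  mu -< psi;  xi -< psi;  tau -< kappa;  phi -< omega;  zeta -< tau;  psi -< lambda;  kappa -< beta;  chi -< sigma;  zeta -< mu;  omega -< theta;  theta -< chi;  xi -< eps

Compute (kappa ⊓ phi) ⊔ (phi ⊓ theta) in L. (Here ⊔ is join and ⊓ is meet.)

phi

kappa ∧ phi = phi
phi ∧ theta = phi
phi ∨ phi = phi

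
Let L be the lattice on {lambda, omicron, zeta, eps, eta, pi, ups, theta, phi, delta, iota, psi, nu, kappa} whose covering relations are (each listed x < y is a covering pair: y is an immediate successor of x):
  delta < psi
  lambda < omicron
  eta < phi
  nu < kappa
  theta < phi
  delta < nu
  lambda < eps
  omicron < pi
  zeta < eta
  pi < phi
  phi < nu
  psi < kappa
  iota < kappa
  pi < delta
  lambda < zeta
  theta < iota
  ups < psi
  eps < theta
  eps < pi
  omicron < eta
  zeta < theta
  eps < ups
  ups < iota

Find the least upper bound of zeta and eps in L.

theta

Common upper bounds of {zeta, eps}: iota, kappa, nu, phi, theta.
The least among these is theta.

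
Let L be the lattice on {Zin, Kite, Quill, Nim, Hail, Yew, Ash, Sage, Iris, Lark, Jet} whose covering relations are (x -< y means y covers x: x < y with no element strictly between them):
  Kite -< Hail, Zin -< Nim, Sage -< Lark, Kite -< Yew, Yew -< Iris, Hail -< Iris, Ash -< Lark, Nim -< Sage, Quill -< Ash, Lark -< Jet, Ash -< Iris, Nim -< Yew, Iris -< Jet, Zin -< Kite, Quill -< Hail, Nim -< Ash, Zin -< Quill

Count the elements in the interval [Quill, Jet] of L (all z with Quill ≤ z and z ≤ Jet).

The interval [Quill, Jet] = {Ash, Hail, Iris, Jet, Lark, Quill}, which has 6 elements.

6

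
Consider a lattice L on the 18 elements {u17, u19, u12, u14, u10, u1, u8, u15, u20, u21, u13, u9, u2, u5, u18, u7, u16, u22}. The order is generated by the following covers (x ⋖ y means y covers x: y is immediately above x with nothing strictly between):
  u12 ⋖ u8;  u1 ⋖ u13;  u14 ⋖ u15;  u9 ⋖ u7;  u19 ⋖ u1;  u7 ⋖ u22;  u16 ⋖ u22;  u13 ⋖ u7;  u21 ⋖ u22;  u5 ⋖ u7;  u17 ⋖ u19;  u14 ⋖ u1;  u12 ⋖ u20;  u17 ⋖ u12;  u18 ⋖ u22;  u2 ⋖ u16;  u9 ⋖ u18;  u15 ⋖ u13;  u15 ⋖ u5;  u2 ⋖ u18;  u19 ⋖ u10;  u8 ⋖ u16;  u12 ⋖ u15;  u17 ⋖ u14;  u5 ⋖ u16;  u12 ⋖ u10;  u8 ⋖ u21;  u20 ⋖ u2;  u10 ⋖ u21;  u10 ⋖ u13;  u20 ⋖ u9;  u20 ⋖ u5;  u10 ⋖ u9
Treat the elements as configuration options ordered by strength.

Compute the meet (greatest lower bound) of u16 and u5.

u5

Common lower bounds of {u16, u5}: u12, u14, u15, u17, u20, u5.
The greatest among these is u5.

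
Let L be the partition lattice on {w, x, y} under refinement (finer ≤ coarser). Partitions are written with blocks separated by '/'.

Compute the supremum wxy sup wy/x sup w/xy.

wxy

The join of wxy, wy/x, w/xy merges any blocks that overlap across the partitions, giving wxy.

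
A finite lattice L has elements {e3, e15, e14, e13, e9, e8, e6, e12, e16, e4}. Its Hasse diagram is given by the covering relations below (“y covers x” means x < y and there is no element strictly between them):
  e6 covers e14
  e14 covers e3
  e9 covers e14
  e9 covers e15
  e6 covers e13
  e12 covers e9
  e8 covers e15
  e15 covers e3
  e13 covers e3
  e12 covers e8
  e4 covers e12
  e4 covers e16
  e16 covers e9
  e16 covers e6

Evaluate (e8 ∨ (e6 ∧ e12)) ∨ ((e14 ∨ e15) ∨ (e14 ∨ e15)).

e6 ∧ e12 = e14
e8 ∨ e14 = e12
e14 ∨ e15 = e9
e14 ∨ e15 = e9
e9 ∨ e9 = e9
e12 ∨ e9 = e12

e12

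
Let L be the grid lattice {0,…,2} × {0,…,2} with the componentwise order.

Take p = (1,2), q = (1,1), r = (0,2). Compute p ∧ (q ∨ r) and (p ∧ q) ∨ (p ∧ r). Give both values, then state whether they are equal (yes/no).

(1,2); (1,2); yes

q ∨ r = (1,2), so p ∧ (q ∨ r) = (1,2) ∧ (1,2) = (1,2).
p ∧ q = (1,1) and p ∧ r = (0,2), so (p ∧ q) ∨ (p ∧ r) = (1,1) ∨ (0,2) = (1,2).
Equal: yes.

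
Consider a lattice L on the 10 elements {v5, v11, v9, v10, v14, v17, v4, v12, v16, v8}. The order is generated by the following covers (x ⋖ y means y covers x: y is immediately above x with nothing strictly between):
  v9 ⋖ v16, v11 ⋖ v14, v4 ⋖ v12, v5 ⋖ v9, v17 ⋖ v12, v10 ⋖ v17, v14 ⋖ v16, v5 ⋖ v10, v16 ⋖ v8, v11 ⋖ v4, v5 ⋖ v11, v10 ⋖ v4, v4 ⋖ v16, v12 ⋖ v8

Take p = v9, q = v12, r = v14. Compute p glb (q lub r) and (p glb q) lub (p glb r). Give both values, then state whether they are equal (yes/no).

q lub r = v8, so p glb (q lub r) = v9 glb v8 = v9.
p glb q = v5 and p glb r = v5, so (p glb q) lub (p glb r) = v5 lub v5 = v5.
Equal: no.

v9; v5; no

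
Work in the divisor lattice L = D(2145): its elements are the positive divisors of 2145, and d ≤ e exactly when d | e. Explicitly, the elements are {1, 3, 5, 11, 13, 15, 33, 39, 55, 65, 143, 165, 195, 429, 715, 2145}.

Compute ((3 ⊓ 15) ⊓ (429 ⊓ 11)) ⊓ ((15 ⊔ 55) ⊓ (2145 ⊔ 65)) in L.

1

3 ∧ 15 = 3
429 ∧ 11 = 11
3 ∧ 11 = 1
15 ∨ 55 = 165
2145 ∨ 65 = 2145
165 ∧ 2145 = 165
1 ∧ 165 = 1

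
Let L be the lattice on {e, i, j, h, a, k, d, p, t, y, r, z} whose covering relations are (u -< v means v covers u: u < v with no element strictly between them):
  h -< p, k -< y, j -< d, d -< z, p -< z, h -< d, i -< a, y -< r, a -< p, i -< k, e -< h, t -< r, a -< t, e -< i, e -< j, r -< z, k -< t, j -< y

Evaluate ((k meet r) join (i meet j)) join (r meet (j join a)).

k ∧ r = k
i ∧ j = e
k ∨ e = k
j ∨ a = r
r ∧ r = r
k ∨ r = r

r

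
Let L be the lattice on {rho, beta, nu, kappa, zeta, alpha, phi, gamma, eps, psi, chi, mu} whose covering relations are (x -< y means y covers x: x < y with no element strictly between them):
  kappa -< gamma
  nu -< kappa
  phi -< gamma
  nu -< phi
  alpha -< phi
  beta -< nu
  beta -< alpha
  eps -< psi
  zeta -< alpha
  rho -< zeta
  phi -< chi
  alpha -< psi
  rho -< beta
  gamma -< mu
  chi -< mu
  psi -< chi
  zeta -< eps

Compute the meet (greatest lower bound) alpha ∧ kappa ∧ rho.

rho

Common lower bounds of {alpha, kappa, rho}: rho.
The greatest among these is rho.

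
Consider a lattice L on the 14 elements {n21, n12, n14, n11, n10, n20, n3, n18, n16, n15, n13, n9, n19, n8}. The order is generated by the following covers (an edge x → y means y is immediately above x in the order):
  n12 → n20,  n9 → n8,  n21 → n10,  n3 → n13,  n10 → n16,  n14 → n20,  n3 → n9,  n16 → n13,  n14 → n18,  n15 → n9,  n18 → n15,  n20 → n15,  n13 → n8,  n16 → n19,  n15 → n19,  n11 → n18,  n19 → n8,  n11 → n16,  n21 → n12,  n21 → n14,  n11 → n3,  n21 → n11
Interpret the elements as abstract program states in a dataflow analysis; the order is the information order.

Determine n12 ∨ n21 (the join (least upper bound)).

Common upper bounds of {n12, n21}: n12, n15, n19, n20, n8, n9.
The least among these is n12.

n12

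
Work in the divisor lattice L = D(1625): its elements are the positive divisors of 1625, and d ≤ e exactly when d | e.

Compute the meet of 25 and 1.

1

Common lower bounds of {25, 1}: 1.
The greatest among these is 1.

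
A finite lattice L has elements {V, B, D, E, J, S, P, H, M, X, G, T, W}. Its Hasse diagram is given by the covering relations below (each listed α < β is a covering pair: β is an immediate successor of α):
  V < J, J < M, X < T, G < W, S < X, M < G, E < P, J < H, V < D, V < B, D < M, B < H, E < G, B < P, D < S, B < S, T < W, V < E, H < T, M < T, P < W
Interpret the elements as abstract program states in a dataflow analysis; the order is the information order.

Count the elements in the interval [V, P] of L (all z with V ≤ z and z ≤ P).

The interval [V, P] = {B, E, P, V}, which has 4 elements.

4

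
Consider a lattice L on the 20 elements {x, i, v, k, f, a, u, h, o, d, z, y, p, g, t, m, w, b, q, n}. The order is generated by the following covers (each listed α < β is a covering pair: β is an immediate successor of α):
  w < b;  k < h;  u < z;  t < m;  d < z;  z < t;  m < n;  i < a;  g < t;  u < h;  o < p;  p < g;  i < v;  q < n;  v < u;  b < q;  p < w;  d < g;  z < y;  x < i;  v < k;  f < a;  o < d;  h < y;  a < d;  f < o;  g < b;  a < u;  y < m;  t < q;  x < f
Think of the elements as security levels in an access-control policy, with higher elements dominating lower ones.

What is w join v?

Common upper bounds of {w, v}: n, q.
The least among these is q.

q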